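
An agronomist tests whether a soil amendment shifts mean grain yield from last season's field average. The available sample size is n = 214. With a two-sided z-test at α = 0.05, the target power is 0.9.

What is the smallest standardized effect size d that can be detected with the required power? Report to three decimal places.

d ≈ 0.222

Required noncentrality: δ = z_{0.025} + z_{0.10} = 1.960 + 1.282 = 3.242.
(Lower-tail contribution to power is negligible for δ > 0.)
δ = d·√n ⇒ d = δ/√n = 3.242/√214 = 0.2216.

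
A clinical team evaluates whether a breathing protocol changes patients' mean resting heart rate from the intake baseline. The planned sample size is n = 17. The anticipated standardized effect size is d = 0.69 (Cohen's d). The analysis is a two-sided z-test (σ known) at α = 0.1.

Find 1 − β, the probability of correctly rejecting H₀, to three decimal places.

Power ≈ 0.885

Noncentrality parameter: δ = d·√n = 0.69 × √17 = 2.8449
Critical value for a two-sided test at α = 0.1: z_{α/2} = 1.645.
Power = Φ(δ − 1.645) + Φ(−δ − 1.645) = Φ(1.200) + Φ(-4.490) = 0.8849 + 0.0000 = 0.8850.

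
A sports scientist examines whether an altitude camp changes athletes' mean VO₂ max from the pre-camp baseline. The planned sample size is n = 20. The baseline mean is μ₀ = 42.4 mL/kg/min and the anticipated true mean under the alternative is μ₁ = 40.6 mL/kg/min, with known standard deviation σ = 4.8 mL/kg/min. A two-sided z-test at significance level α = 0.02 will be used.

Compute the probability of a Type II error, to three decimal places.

β ≈ 0.742

Standardized effect: d = |μ₁ − μ₀| / σ = |40.6 − 42.4| / 4.8 = 0.3750
Noncentrality parameter: δ = d·√n = 0.3750 × √20 = 1.6771
Two-sided α = 0.02 → critical value z_{0.01} = 2.326.
Power = Φ(δ − 2.326) + Φ(−δ − 2.326) = Φ(-0.649) + Φ(-4.003) = 0.2581 + 0.0000 = 0.2581.
Type II error: β = 1 − power = 1 − 0.2581 = 0.7419.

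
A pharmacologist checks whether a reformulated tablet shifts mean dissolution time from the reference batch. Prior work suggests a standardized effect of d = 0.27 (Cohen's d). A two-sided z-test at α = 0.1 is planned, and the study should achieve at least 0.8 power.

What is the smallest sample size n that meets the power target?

n = 85

For power 0.8 need Φ(δ − z_{0.05}) = 0.8, so δ = z_{0.05} + z_{0.20} = 1.645 + 0.842 = 2.486.
(Ignoring the negligible lower-tail rejection probability gives the usual closed-form inversion.)
δ = d·√n ⇒ n = (δ/d)² = (2.486 / 0.27)² = 84.81.
Round up to the next whole unit.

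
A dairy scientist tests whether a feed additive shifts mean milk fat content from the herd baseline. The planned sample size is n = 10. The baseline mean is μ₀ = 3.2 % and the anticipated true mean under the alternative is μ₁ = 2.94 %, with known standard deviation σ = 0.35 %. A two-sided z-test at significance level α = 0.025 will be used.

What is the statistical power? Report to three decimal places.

Standardized effect: d = |μ₁ − μ₀| / σ = |2.94 − 3.2| / 0.35 = 0.7429
Noncentrality parameter: δ = d·√n = 0.7429 × √10 = 2.3491
Two-sided α = 0.025 → critical value z_{0.0125} = 2.241.
Power = Φ(δ − 2.241) + Φ(−δ − 2.241) = Φ(0.108) + Φ(-4.591) = 0.5429 + 0.0000 = 0.5429.

Power ≈ 0.543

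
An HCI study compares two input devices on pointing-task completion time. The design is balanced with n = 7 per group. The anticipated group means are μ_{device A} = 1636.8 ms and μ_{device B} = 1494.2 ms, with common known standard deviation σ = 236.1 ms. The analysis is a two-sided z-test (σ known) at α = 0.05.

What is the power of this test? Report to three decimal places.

Power ≈ 0.204

Standardized effect: d = |μ_{device A} − μ_{device B}| / σ = |1636.8 − 1494.2| / 236.1 = 0.6040
Noncentrality parameter: δ = d·√(n/2) = 0.6040 × √(7/2) = 1.1299
Two-sided α = 0.05 → critical value z_{0.025} = 1.960.
Power = Φ(δ − 1.960) + Φ(−δ − 1.960) = Φ(-0.830) + Φ(-3.090) = 0.2033 + 0.0010 = 0.2043.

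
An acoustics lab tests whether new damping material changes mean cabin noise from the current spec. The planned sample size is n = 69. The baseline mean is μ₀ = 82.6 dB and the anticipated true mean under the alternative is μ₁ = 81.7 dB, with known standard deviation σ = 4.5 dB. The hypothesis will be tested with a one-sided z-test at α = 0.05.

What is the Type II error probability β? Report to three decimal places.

Standardized effect: d = |μ₁ − μ₀| / σ = |81.7 − 82.6| / 4.5 = 0.2000
Noncentrality parameter: δ = d·√n = 0.2000 × √69 = 1.6613
One-sided α = 0.05 → critical value z_{0.05} = 1.645.
Power = Φ(δ − 1.645) = Φ(0.016) = 0.5066.
Type II error: β = 1 − power = 1 − 0.5066 = 0.4934.

β ≈ 0.493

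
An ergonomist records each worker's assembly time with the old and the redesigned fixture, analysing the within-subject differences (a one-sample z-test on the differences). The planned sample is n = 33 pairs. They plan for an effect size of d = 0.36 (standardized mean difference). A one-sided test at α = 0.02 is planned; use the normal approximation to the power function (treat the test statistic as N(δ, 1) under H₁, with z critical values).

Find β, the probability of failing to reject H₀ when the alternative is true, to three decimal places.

Noncentrality parameter: δ = d·√n = 0.36 × √33 = 2.0680
One-sided α = 0.02 → critical value z_{0.02} = 2.054.
Power = P(Z > 2.054 − δ) = Φ(0.014) = 0.5057.
Type II error: β = 1 − power = 1 − 0.5057 = 0.4943.

β ≈ 0.494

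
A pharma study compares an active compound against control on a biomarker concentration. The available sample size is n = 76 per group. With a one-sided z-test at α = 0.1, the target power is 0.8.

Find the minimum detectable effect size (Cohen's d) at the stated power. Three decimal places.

d ≈ 0.344

Required noncentrality: δ = z_{0.1} + z_{0.20} = 1.282 + 0.842 = 2.123.
δ = d·√(n/2) ⇒ d = δ/√(n/2) = 2.123/√(76/2) = 0.3444.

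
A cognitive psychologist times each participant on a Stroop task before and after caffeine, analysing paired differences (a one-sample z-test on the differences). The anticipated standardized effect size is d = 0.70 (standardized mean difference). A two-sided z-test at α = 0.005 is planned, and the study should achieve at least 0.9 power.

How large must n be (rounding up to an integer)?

n = 35

For power 0.9 need Φ(δ − z_{0.0025}) = 0.9, so δ = z_{0.0025} + z_{0.10} = 2.807 + 1.282 = 4.089.
(Ignoring the negligible lower-tail rejection probability gives the usual closed-form inversion.)
δ = d·√n ⇒ n = (δ/d)² = (4.089 / 0.70)² = 34.12.
Rounding up, n = 35.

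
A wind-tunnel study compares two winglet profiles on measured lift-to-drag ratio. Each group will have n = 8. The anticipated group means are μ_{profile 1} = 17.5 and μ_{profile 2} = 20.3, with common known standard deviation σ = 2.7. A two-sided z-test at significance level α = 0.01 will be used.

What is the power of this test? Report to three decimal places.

Standardized effect: d = |μ_{profile 1} − μ_{profile 2}| / σ = |17.5 − 20.3| / 2.7 = 1.0370
Noncentrality parameter: δ = d·√(n/2) = 1.0370 × √(8/2) = 2.0741
Two-sided α = 0.01 → critical value z_{0.005} = 2.576.
Power = Φ(δ − 2.576) + Φ(−δ − 2.576) = Φ(-0.502) + Φ(-4.650) = 0.3079 + 0.0000 = 0.3079.

Power ≈ 0.308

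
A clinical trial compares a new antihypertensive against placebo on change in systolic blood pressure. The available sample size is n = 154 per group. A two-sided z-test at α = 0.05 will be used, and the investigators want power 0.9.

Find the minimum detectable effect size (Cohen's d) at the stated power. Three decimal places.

Required noncentrality: δ = z_{0.025} + z_{0.10} = 1.960 + 1.282 = 3.242.
(The second rejection-region term Φ(−δ − z_{α/2}) is negligible and dropped.)
δ = d·√(n/2) ⇒ d = δ/√(n/2) = 3.242/√(154/2) = 0.3694.

d ≈ 0.369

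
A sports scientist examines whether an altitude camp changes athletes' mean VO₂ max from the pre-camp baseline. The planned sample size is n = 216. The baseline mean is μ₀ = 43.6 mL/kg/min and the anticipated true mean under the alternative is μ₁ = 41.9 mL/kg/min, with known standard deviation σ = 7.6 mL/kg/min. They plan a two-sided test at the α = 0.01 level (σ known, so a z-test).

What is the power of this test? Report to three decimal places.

Power ≈ 0.762

Standardized effect: d = |μ₁ − μ₀| / σ = |41.9 − 43.6| / 7.6 = 0.2237
Noncentrality parameter: δ = d·√n = 0.2237 × √216 = 3.2875
Critical value for a two-sided test at α = 0.01: z_{α/2} = 2.576.
Power = Φ(δ − 2.576) + Φ(−δ − 2.576) = Φ(0.712) + Φ(-5.863) = 0.7617 + 0.0000 = 0.7617.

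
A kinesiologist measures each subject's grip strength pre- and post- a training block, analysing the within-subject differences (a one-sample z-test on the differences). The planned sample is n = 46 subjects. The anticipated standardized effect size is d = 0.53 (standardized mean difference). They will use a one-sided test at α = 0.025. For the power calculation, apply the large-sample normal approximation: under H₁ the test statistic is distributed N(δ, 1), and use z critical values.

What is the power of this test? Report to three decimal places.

Noncentrality parameter: δ = d·√n = 0.53 × √46 = 3.5946
Critical value for a one-sided test at α = 0.025: z_α = 1.960.
Power = P(Z > 1.960 − δ) = Φ(1.635) = 0.9489.

Power ≈ 0.949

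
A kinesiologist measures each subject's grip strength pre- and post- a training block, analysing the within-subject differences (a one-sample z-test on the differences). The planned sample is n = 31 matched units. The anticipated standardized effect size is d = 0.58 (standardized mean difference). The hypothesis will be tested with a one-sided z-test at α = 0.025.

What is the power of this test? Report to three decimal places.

Power ≈ 0.898

Noncentrality parameter: δ = d·√n = 0.58 × √31 = 3.2293
One-sided α = 0.025 → critical value z_{0.025} = 1.960.
Power = P(Z > 1.960 − δ) = Φ(1.269) = 0.8978.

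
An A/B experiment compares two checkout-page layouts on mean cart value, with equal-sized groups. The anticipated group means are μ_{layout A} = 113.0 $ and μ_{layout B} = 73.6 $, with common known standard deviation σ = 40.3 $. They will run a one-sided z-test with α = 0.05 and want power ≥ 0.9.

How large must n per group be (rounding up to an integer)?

Standardized effect: d = |μ_{layout A} − μ_{layout B}| / σ = |113.0 − 73.6| / 40.3 = 0.9777
Set Φ(δ − 1.645) = 0.9; then δ − 1.645 = Φ⁻¹(0.9) = 1.282, giving δ = 2.926.
δ = d·√(n/2) ⇒ n = 2(δ/d)² = 2 × (2.926 / 0.9777)² = 17.92.
Round up to the next whole unit.

n = 18 per group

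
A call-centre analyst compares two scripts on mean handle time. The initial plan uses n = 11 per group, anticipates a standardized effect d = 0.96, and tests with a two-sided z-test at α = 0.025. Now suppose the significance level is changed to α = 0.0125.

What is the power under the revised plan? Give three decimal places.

δ = d·√(n/2) = 0.96 × √(11/2) = 2.2514 (unchanged). New critical value: z_{0.0063} = 2.498.
Revised power = Φ(δ − 2.498) + Φ(−δ − 2.498) = Φ(-0.246) + Φ(-4.749) = 0.4027 + 0.0000 = 0.4027.

Power ≈ 0.403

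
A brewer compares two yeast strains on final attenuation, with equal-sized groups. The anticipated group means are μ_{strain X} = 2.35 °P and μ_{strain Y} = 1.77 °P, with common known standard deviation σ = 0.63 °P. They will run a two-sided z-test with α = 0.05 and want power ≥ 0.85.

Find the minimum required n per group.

Standardized effect: d = |μ_{strain X} − μ_{strain Y}| / σ = |2.35 − 1.77| / 0.63 = 0.9206
For power 0.85 need Φ(δ − z_{0.025}) = 0.85, so δ = z_{0.025} + z_{0.15} = 1.960 + 1.036 = 2.996.
(For δ > 0 the lower-tail rejection region contributes negligibly to power, so the one-term inversion is standard.)
δ = d·√(n/2) ⇒ n = 2(δ/d)² = 2 × (2.996 / 0.9206)² = 21.19.
Rounding up, n = 22 per group.

n = 22 per group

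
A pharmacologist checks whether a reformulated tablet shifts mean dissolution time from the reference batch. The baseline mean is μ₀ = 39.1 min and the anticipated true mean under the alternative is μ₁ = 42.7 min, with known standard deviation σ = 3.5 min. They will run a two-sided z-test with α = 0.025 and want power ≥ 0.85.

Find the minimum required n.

n = 11

Standardized effect: d = |μ₁ − μ₀| / σ = |42.7 − 39.1| / 3.5 = 1.0286
Set Φ(δ − 2.241) = 0.85; then δ − 2.241 = Φ⁻¹(0.85) = 1.036, giving δ = 3.278.
(The Φ(−δ − z_{α/2}) term is vanishingly small for δ > 0 and is dropped in the standard sample-size formula.)
δ = d·√n ⇒ n = (δ/d)² = (3.278 / 1.0286)² = 10.16.
Round up to the next whole unit.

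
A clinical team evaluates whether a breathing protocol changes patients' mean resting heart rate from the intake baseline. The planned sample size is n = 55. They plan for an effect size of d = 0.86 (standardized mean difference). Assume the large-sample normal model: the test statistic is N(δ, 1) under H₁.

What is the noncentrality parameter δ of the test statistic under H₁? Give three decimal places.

δ = d·√n = 0.86 × √55 = 6.3779

δ ≈ 6.378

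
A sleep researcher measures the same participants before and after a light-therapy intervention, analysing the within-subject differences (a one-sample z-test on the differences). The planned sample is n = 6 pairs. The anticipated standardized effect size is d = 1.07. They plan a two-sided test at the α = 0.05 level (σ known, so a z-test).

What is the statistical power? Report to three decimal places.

Noncentrality parameter: δ = d·√n = 1.07 × √6 = 2.6210
Two-sided α = 0.05 → critical value z_{0.025} = 1.960.
Power = Φ(δ − 1.960) + Φ(−δ − 1.960) = Φ(0.661) + Φ(-4.581) = 0.7457 + 0.0000 = 0.7457.

Power ≈ 0.746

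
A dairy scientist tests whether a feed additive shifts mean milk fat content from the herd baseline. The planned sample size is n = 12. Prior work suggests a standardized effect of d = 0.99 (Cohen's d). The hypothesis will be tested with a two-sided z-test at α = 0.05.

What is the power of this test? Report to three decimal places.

Noncentrality parameter: δ = d·√n = 0.99 × √12 = 3.4295
Two-sided α = 0.05 → critical value z_{0.025} = 1.960.
Power = Φ(δ − 1.960) + Φ(−δ − 1.960) = Φ(1.469) + Φ(-5.389) = 0.9292 + 0.0000 = 0.9292.

Power ≈ 0.929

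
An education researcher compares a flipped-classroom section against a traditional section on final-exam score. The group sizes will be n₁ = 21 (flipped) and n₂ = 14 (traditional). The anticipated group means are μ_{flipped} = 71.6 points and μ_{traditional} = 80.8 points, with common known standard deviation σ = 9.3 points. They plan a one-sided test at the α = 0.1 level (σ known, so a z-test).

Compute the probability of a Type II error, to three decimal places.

Standardized effect: d = |μ_{flipped} − μ_{traditional}| / σ = |71.6 − 80.8| / 9.3 = 0.9892
Noncentrality parameter: δ = d / √(1/n₁ + 1/n₂) = 0.9892 / √(1/21 + 1/14) = 2.8671
Critical value for a one-sided test at α = 0.1: z_α = 1.282.
Power = Φ(δ − 1.282) = Φ(1.586) = 0.9436.
Type II error: β = 1 − power = 1 − 0.9436 = 0.0564.

β ≈ 0.056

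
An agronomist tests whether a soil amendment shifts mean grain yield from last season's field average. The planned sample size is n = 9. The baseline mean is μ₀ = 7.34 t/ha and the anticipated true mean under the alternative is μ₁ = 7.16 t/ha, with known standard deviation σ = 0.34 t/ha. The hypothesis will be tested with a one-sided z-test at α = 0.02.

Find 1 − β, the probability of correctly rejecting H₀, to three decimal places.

Standardized effect: d = |μ₁ − μ₀| / σ = |7.16 − 7.34| / 0.34 = 0.5294
Noncentrality parameter: δ = d·√n = 0.5294 × √9 = 1.5882
One-sided α = 0.02 → critical value z_{0.02} = 2.054.
Power = Φ(δ − 2.054) = Φ(-0.466) = 0.3208.

Power ≈ 0.321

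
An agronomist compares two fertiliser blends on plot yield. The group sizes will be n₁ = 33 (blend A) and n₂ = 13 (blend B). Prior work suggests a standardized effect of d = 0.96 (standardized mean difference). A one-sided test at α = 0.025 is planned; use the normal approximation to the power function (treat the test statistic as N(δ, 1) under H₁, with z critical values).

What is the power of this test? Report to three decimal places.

Noncentrality parameter: δ = d / √(1/n₁ + 1/n₂) = 0.96 / √(1/33 + 1/13) = 2.9317
One-sided α = 0.025 → critical value z_{0.025} = 1.960.
Power = P(Z > 1.960 − δ) = Φ(0.972) = 0.8344.

Power ≈ 0.834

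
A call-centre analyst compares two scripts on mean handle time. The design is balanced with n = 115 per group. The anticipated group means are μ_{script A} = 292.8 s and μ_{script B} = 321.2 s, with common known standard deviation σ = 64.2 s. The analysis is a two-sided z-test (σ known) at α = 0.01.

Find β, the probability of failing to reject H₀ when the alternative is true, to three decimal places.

Standardized effect: d = |μ_{script A} − μ_{script B}| / σ = |292.8 − 321.2| / 64.2 = 0.4424
Noncentrality parameter: δ = d·√(n/2) = 0.4424 × √(115/2) = 3.3544
Critical value for a two-sided test at α = 0.01: z_{α/2} = 2.576.
Power = Φ(δ − 2.576) + Φ(−δ − 2.576) = Φ(0.779) + Φ(-5.930) = 0.7819 + 0.0000 = 0.7819.
Type II error: β = 1 − power = 1 − 0.7819 = 0.2181.

β ≈ 0.218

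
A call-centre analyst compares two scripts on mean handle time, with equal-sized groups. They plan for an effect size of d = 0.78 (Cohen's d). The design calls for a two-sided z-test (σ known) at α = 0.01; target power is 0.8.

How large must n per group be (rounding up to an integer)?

n = 39 per group

For power 0.8 need Φ(δ − z_{0.005}) = 0.8, so δ = z_{0.005} + z_{0.20} = 2.576 + 0.842 = 3.417.
(The Φ(−δ − z_{α/2}) term is vanishingly small for δ > 0 and is dropped in the standard sample-size formula.)
δ = d·√(n/2) ⇒ n = 2(δ/d)² = 2 × (3.417 / 0.78)² = 38.39.
Round up to the next whole unit.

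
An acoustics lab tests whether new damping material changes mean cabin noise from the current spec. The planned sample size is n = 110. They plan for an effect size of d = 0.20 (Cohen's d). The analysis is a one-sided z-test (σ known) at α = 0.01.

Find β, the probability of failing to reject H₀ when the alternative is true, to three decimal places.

Noncentrality parameter: λ = d·√n = 0.20 × √110 = 2.0976
One-sided α = 0.01 → critical value z_{0.01} = 2.326.
Power = P(Z > 2.326 − λ) = Φ(-0.229) = 0.4095.
Type II error: β = 1 − power = 1 − 0.4095 = 0.5905.

β ≈ 0.590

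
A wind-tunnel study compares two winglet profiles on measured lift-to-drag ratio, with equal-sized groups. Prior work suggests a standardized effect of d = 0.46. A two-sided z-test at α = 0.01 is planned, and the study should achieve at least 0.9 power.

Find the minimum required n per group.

For power 0.9 need Φ(δ − z_{0.005}) = 0.9, so δ = z_{0.005} + z_{0.10} = 2.576 + 1.282 = 3.857.
(The Φ(−δ − z_{α/2}) term is vanishingly small for δ > 0 and is dropped in the standard sample-size formula.)
δ = d·√(n/2) ⇒ n = 2(δ/d)² = 2 × (3.857 / 0.46)² = 140.64.
Rounding up, n = 141 per group.

n = 141 per group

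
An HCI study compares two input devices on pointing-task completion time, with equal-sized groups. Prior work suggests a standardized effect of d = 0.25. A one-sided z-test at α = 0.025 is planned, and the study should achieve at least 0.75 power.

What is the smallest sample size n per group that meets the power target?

n = 223 per group

For power 0.75 need Φ(δ − z_{0.025}) = 0.75, so δ = z_{0.025} + z_{0.25} = 1.960 + 0.674 = 2.634.
δ = d·√(n/2) ⇒ n = 2(δ/d)² = 2 × (2.634 / 0.25)² = 222.09.
Round up to the next whole unit.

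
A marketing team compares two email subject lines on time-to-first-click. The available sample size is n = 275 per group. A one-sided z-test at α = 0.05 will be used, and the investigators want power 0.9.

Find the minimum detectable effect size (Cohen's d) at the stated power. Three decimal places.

d ≈ 0.250

Required noncentrality: δ = z_{0.05} + z_{0.10} = 1.645 + 1.282 = 2.926.
δ = d·√(n/2) ⇒ d = δ/√(n/2) = 2.926/√(275/2) = 0.2496.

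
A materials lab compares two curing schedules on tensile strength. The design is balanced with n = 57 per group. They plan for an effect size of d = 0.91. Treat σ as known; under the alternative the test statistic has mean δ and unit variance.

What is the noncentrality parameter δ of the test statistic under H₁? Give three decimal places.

δ ≈ 4.858

The noncentrality parameter scales effect size by the design's sample-size factor: δ = d·√(n/2) = 0.91 × √(57/2) = 4.8581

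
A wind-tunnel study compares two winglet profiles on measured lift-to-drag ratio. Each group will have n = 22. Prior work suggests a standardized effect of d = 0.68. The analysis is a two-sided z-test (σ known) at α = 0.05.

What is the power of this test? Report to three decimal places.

Noncentrality parameter: δ = d·√(n/2) = 0.68 × √(22/2) = 2.2553
Critical value for a two-sided test at α = 0.05: z_{α/2} = 1.960.
Power = Φ(δ − 1.960) + Φ(−δ − 1.960) = Φ(0.295) + Φ(-4.215) = 0.6161 + 0.0000 = 0.6161.

Power ≈ 0.616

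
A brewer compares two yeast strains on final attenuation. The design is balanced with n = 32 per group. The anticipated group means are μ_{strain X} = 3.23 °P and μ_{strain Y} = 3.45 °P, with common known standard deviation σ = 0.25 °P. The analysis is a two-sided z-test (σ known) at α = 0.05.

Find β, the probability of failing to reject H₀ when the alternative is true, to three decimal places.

Standardized effect: d = |μ_{strain X} − μ_{strain Y}| / σ = |3.23 − 3.45| / 0.25 = 0.8800
Noncentrality parameter: δ = d·√(n/2) = 0.8800 × √(32/2) = 3.5200
Critical value for a two-sided test at α = 0.05: z_{α/2} = 1.960.
Power = Φ(δ − 1.960) + Φ(−δ − 1.960) = Φ(1.560) + Φ(-5.480) = 0.9406 + 0.0000 = 0.9406.
Type II error: β = 1 − power = 1 − 0.9406 = 0.0594.

β ≈ 0.059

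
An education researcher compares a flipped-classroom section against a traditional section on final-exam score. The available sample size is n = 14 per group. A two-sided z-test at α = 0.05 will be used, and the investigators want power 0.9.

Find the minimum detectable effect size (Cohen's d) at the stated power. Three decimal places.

d ≈ 1.225

Need Φ(δ − 1.960) = 0.9, so δ = 1.960 + 1.282 = 3.242.
(Lower-tail contribution to power is negligible for δ > 0.)
δ = d·√(n/2) ⇒ d = δ/√(n/2) = 3.242/√(14/2) = 1.2252.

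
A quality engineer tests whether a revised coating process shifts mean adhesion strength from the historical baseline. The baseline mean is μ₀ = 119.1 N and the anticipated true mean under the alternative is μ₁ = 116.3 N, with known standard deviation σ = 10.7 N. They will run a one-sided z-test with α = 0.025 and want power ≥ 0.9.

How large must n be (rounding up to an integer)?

n = 154

Standardized effect: d = |μ₁ − μ₀| / σ = |116.3 − 119.1| / 10.7 = 0.2617
Set Φ(δ − 1.960) = 0.9; then δ − 1.960 = Φ⁻¹(0.9) = 1.282, giving δ = 3.242.
δ = d·√n ⇒ n = (δ/d)² = (3.242 / 0.2617)² = 153.44.
Rounding up, n = 154.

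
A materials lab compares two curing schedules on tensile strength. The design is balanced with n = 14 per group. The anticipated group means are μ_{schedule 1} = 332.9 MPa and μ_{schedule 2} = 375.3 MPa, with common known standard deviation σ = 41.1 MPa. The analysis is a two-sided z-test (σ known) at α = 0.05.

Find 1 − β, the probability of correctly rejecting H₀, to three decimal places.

Standardized effect: d = |μ_{schedule 1} − μ_{schedule 2}| / σ = |332.9 − 375.3| / 41.1 = 1.0316
Noncentrality parameter: δ = d·√(n/2) = 1.0316 × √(14/2) = 2.7294
Critical value for a two-sided test at α = 0.05: z_{α/2} = 1.960.
Power = Φ(δ − 1.960) + Φ(−δ − 1.960) = Φ(0.769) + Φ(-4.689) = 0.7792 + 0.0000 = 0.7792.

Power ≈ 0.779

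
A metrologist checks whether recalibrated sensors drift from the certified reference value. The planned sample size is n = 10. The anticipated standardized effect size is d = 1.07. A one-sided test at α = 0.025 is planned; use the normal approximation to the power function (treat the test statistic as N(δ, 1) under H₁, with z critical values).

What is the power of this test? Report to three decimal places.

Noncentrality parameter: λ = d·√n = 1.07 × √10 = 3.3836
One-sided α = 0.025 → critical value z_{0.025} = 1.960.
Power = Φ(λ − 1.960) = Φ(1.424) = 0.9227.

Power ≈ 0.923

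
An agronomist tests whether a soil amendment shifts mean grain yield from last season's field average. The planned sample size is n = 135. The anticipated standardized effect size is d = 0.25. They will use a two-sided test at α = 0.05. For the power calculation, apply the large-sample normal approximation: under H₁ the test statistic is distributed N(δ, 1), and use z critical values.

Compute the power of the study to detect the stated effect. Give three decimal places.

Noncentrality parameter: δ = d·√n = 0.25 × √135 = 2.9047
Critical value for a two-sided test at α = 0.05: z_{α/2} = 1.960.
Power = Φ(δ − 1.960) + Φ(−δ − 1.960) = Φ(0.945) + Φ(-4.865) = 0.8276 + 0.0000 = 0.8276.

Power ≈ 0.828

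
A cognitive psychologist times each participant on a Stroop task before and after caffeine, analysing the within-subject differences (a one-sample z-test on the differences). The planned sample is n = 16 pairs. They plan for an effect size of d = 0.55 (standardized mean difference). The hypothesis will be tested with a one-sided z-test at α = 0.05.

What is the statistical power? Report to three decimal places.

Noncentrality parameter: δ = d·√n = 0.55 × √16 = 2.2000
One-sided α = 0.05 → critical value z_{0.05} = 1.645.
Power = Φ(δ − 1.645) = Φ(0.555) = 0.7106.

Power ≈ 0.711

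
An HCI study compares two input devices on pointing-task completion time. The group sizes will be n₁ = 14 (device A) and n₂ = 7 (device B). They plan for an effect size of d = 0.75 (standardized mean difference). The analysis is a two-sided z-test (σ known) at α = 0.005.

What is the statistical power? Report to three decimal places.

Noncentrality parameter: δ = d / √(1/n₁ + 1/n₂) = 0.75 / √(1/14 + 1/7) = 1.6202
Two-sided α = 0.005 → critical value z_{0.0025} = 2.807.
Power = Φ(δ − 2.807) + Φ(−δ − 2.807) = Φ(-1.187) + Φ(-4.427) = 0.1176 + 0.0000 = 0.1176.

Power ≈ 0.118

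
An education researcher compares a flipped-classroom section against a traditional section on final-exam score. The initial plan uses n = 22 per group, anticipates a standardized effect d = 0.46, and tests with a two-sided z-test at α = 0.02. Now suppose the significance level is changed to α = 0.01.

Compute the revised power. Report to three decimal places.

δ = d·√(n/2) = 0.46 × √(22/2) = 1.5256 (unchanged). New critical value: z_{0.005} = 2.576.
Revised power = Φ(δ − 2.576) + Φ(−δ − 2.576) = Φ(-1.050) + Φ(-4.101) = 0.1468 + 0.0000 = 0.1468.

Power ≈ 0.147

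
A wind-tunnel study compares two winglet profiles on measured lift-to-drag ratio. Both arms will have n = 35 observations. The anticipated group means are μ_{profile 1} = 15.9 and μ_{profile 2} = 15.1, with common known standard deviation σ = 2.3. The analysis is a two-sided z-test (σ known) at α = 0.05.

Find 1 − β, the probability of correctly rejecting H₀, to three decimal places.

Standardized effect: d = |μ_{profile 1} − μ_{profile 2}| / σ = |15.9 − 15.1| / 2.3 = 0.3478
Noncentrality parameter: δ = d·√(n/2) = 0.3478 × √(35/2) = 1.4551
Critical value for a two-sided test at α = 0.05: z_{α/2} = 1.960.
Power = Φ(δ − 1.960) + Φ(−δ − 1.960) = Φ(-0.505) + Φ(-3.415) = 0.3068 + 0.0003 = 0.3071.

Power ≈ 0.307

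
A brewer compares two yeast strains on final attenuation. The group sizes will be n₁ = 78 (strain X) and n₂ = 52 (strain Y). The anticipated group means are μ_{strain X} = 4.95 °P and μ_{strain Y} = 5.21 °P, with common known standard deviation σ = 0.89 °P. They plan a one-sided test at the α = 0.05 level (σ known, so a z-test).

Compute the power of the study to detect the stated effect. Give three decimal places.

Power ≈ 0.495

Standardized effect: d = |μ_{strain X} − μ_{strain Y}| / σ = |4.95 − 5.21| / 0.89 = 0.2921
Noncentrality parameter: δ = d / √(1/n₁ + 1/n₂) = 0.2921 / √(1/78 + 1/52) = 1.6318
Critical value for a one-sided test at α = 0.05: z_α = 1.645.
Power = P(Z > 1.645 − δ) = Φ(-0.013) = 0.4948.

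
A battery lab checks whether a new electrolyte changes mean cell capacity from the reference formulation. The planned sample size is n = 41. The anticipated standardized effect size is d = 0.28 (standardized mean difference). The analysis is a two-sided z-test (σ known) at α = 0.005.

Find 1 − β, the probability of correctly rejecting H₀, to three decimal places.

Power ≈ 0.155

Noncentrality parameter: λ = d·√n = 0.28 × √41 = 1.7929
Two-sided α = 0.005 → critical value z_{0.0025} = 2.807.
Power = Φ(λ − 2.807) + Φ(−λ − 2.807) = Φ(-1.014) + Φ(-4.600) = 0.1553 + 0.0000 = 0.1553.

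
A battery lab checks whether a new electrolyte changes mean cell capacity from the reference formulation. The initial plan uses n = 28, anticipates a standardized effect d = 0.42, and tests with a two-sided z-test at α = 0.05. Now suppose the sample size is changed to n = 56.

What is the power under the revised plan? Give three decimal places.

With n = 56: δ = d·√n = 0.42 × √56 = 3.1430. Critical value z_{0.025} = 1.960.
Revised power = Φ(δ − 1.960) + Φ(−δ − 1.960) = Φ(1.183) + Φ(-5.103) = 0.8816 + 0.0000 = 0.8816.

Power ≈ 0.882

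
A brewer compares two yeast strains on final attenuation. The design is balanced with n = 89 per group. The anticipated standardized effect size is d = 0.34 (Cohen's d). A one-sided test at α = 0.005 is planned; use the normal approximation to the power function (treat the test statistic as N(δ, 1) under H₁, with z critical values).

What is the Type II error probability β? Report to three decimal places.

β ≈ 0.621

Noncentrality parameter: δ = d·√(n/2) = 0.34 × √(89/2) = 2.2681
Critical value for a one-sided test at α = 0.005: z_α = 2.576.
Power = Φ(δ − 2.576) = Φ(-0.308) = 0.3791.
Type II error: β = 1 − power = 1 − 0.3791 = 0.6209.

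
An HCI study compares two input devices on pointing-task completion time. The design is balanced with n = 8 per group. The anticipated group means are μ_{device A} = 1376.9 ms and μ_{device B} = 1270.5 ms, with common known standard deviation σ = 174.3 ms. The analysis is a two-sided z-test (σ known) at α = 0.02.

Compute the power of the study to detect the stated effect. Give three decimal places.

Standardized effect: d = |μ_{device A} − μ_{device B}| / σ = |1376.9 − 1270.5| / 174.3 = 0.6104
Noncentrality parameter: δ = d·√(n/2) = 0.6104 × √(8/2) = 1.2209
Two-sided α = 0.02 → critical value z_{0.01} = 2.326.
Power = Φ(δ − 2.326) + Φ(−δ − 2.326) = Φ(-1.105) + Φ(-3.547) = 0.1345 + 0.0002 = 0.1347.

Power ≈ 0.135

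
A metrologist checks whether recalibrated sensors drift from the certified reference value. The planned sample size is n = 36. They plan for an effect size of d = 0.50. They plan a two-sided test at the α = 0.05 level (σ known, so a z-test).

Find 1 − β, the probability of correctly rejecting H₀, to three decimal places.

Power ≈ 0.851

Noncentrality parameter: δ = d·√n = 0.50 × √36 = 3.0000
Two-sided α = 0.05 → critical value z_{0.025} = 1.960.
Power = Φ(δ − 1.960) + Φ(−δ − 1.960) = Φ(1.040) + Φ(-4.960) = 0.8508 + 0.0000 = 0.8508.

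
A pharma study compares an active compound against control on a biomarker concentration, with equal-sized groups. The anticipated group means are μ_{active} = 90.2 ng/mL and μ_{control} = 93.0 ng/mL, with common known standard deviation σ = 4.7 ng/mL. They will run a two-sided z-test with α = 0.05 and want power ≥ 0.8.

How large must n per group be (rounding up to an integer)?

n = 45 per group

Standardized effect: d = |μ_{active} − μ_{control}| / σ = |90.2 − 93.0| / 4.7 = 0.5957
Set Φ(δ − 1.960) = 0.8; then δ − 1.960 = Φ⁻¹(0.8) = 0.842, giving δ = 2.802.
(Ignoring the negligible lower-tail rejection probability gives the usual closed-form inversion.)
δ = d·√(n/2) ⇒ n = 2(δ/d)² = 2 × (2.802 / 0.5957)² = 44.23.
Round up to the next whole unit.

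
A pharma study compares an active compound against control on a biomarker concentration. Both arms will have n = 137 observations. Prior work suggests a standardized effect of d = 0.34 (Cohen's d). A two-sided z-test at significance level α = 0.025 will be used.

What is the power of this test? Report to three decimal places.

Power ≈ 0.717

Noncentrality parameter: δ = d·√(n/2) = 0.34 × √(137/2) = 2.8140
Critical value for a two-sided test at α = 0.025: z_{α/2} = 2.241.
Power = Φ(δ − 2.241) + Φ(−δ − 2.241) = Φ(0.573) + Φ(-5.055) = 0.7165 + 0.0000 = 0.7165.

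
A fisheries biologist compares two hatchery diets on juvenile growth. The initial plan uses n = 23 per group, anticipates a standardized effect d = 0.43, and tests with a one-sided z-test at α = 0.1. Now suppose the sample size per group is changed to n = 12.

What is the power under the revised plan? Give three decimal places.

Power ≈ 0.410

With n = 12 per group: δ = d·√(n/2) = 0.43 × √(12/2) = 1.0533. Critical value z_{0.1} = 1.282.
Revised power = Φ(δ − 1.282) = Φ(-0.228) = 0.4097.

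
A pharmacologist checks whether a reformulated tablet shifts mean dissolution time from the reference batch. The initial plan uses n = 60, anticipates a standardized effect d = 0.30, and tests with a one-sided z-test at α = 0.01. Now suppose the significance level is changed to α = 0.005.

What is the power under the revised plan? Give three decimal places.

Power ≈ 0.401

δ = d·√n = 0.30 × √60 = 2.3238 (unchanged). New critical value: z_{0.005} = 2.576.
Revised power = Φ(δ − 2.576) = Φ(-0.252) = 0.4005.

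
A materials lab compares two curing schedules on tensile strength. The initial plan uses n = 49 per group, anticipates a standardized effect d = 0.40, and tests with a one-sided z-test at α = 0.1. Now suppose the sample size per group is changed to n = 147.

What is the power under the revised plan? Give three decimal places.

Power ≈ 0.984

With n = 147 per group: δ = d·√(n/2) = 0.40 × √(147/2) = 3.4293. Critical value z_{0.1} = 1.282.
Revised power = P(Z > 1.282 − δ) = Φ(2.148) = 0.9841.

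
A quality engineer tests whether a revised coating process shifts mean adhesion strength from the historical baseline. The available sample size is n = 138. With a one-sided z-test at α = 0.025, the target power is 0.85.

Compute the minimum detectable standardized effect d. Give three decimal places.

d ≈ 0.255

Need Φ(δ − 1.960) = 0.85, so δ = 1.960 + 1.036 = 2.996.
δ = d·√n ⇒ d = δ/√n = 2.996/√138 = 0.2551.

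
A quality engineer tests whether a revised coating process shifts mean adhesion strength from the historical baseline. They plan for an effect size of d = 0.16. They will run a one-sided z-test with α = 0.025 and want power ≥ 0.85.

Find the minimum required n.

n = 351

Set Φ(δ − 1.960) = 0.85; then δ − 1.960 = Φ⁻¹(0.85) = 1.036, giving δ = 2.996.
δ = d·√n ⇒ n = (δ/d)² = (2.996 / 0.16)² = 350.72.
Round up to the next whole unit.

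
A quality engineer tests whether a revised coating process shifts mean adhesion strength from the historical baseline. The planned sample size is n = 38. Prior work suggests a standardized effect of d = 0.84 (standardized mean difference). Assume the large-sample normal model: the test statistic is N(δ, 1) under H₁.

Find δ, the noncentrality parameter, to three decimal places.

The noncentrality parameter scales effect size by the design's sample-size factor: δ = d·√n = 0.84 × √38 = 5.1781

δ ≈ 5.178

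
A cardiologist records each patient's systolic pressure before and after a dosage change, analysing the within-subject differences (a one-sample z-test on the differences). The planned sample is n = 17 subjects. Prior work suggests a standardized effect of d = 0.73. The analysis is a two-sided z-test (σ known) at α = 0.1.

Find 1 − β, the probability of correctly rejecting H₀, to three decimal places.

Power ≈ 0.914

Noncentrality parameter: δ = d·√n = 0.73 × √17 = 3.0099
Critical value for a two-sided test at α = 0.1: z_{α/2} = 1.645.
Power = Φ(δ − 1.645) + Φ(−δ − 1.645) = Φ(1.365) + Φ(-4.655) = 0.9139 + 0.0000 = 0.9139.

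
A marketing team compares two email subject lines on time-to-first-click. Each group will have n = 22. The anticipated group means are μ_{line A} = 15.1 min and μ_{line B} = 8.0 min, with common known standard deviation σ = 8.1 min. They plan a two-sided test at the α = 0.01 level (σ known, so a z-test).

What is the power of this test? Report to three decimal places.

Power ≈ 0.630

Standardized effect: d = |μ_{line A} − μ_{line B}| / σ = |15.1 − 8.0| / 8.1 = 0.8765
Noncentrality parameter: δ = d·√(n/2) = 0.8765 × √(22/2) = 2.9072
Critical value for a two-sided test at α = 0.01: z_{α/2} = 2.576.
Power = Φ(δ − 2.576) + Φ(−δ − 2.576) = Φ(0.331) + Φ(-5.483) = 0.6298 + 0.0000 = 0.6298.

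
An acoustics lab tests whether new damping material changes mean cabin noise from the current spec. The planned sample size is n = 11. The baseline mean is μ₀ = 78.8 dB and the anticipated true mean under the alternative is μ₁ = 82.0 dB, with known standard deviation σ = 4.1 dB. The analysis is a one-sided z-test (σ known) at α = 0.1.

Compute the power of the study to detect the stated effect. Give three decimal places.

Standardized effect: d = |μ₁ − μ₀| / σ = |82.0 − 78.8| / 4.1 = 0.7805
Noncentrality parameter: δ = d·√n = 0.7805 × √11 = 2.5886
Critical value for a one-sided test at α = 0.1: z_α = 1.282.
Power = Φ(δ − 1.282) = Φ(1.307) = 0.9044.

Power ≈ 0.904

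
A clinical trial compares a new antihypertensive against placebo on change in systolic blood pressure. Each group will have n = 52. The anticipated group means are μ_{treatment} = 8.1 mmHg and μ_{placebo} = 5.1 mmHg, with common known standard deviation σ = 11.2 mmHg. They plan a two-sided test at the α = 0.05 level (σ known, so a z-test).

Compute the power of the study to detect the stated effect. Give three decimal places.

Standardized effect: d = |μ_{treatment} − μ_{placebo}| / σ = |8.1 − 5.1| / 11.2 = 0.2679
Noncentrality parameter: δ = d·√(n/2) = 0.2679 × √(52/2) = 1.3658
Two-sided α = 0.05 → critical value z_{0.025} = 1.960.
Power = Φ(δ − 1.960) + Φ(−δ − 1.960) = Φ(-0.594) + Φ(-3.326) = 0.2762 + 0.0004 = 0.2766.

Power ≈ 0.277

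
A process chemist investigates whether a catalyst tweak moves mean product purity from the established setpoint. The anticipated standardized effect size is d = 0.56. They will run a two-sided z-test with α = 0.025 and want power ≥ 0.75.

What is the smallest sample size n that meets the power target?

n = 28

Set Φ(δ − 2.241) = 0.75; then δ − 2.241 = Φ⁻¹(0.75) = 0.674, giving δ = 2.916.
(The Φ(−δ − z_{α/2}) term is vanishingly small for δ > 0 and is dropped in the standard sample-size formula.)
δ = d·√n ⇒ n = (δ/d)² = (2.916 / 0.56)² = 27.11.
Round up to the next whole unit.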